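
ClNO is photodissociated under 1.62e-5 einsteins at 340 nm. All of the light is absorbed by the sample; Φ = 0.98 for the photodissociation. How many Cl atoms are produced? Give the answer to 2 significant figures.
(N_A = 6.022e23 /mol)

Product: Φ × n_abs = 0.98 × 1.62e-5 = 1.588e-5 mol.
As a count: 1.588e-5 × 6.022e23 = 9.6e18.

9.6e18 atoms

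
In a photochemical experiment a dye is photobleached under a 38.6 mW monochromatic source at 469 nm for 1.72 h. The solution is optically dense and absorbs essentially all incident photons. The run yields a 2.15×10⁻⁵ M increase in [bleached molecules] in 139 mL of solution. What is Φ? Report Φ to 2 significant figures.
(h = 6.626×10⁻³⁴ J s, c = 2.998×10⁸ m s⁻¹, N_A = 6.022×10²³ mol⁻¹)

Φ = 0.0032

Product: (2.15×10⁻⁵ M)(0.139 L) = 2.989×10⁻⁶ mol.
Photon energy at 469 nm: hc/λ = (6.626×10⁻³⁴)(2.998×10⁸)/(469×10⁻⁹) = 4.236×10⁻¹⁹ J.
Energy delivered: (38.6 mW)(6192 s) = 239.0 J.
Photons incident: 239.0 / 4.236×10⁻¹⁹ = 5.642×10²⁰, i.e. 5.642×10²⁰/6.022×10²³ = 9.369×10⁻⁴ mol.
Φ = 2.989×10⁻⁶ mol / 9.369×10⁻⁴ mol photons = 0.0032.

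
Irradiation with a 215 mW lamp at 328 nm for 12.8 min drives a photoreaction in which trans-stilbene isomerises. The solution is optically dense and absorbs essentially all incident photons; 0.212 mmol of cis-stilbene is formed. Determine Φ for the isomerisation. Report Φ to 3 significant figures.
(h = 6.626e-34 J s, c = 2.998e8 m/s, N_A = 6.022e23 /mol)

Φ = 0.468

Product: 0.212 mmol = 2.12e-4 mol.
Photon energy at 328 nm: hc/λ = (6.626e-34)(2.998e8)/(328e-9) = 6.056e-19 J.
Energy delivered: (215 mW)(768 s) = 165.1 J.
Photons incident: 165.1 / 6.056e-19 = 2.726e20, i.e. 2.726e20/6.022e23 = 4.527e-4 mol.
Φ = 2.12e-4 mol / 4.527e-4 mol photons = 0.468.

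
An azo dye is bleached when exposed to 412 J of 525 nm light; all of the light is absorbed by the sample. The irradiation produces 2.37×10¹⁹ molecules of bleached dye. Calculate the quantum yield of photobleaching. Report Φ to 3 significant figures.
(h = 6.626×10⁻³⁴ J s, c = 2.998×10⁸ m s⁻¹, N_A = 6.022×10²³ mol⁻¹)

Product: 2.37×10¹⁹ / 6.022×10²³ = 3.936×10⁻⁵ mol.
Photon energy at 525 nm: hc/λ = (6.626×10⁻³⁴)(2.998×10⁸)/(525×10⁻⁹) = 3.784×10⁻¹⁹ J.
Photons incident: 412 / 3.784×10⁻¹⁹ = 1.089×10²¹, i.e. 1.089×10²¹/6.022×10²³ = 0.001808 mol.
Φ = 3.936×10⁻⁵ mol / 0.001808 mol photons = 0.0218.

Φ = 0.0218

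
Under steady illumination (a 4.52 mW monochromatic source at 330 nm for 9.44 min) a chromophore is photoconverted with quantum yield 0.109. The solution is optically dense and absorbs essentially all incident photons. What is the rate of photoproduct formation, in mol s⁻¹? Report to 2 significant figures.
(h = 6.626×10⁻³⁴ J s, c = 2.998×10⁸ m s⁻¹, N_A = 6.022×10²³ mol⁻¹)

Photon energy at 330 nm: hc/λ = (6.626×10⁻³⁴)(2.998×10⁸)/(330×10⁻⁹) = 6.020×10⁻¹⁹ J.
Energy delivered: (4.52 mW)(566.4 s) = 2.560 J.
Photons incident: 2.560 / 6.020×10⁻¹⁹ = 4.252×10¹⁸, i.e. 4.252×10¹⁸/6.022×10²³ = 7.061×10⁻⁶ mol.
Product formed: 0.109 × 7.061×10⁻⁶ = 7.696×10⁻⁷ mol.
Rate: 7.696×10⁻⁷ / 566.4 s = 1.4×10⁻⁹ mol s⁻¹.

1.4×10⁻⁹ mol s⁻¹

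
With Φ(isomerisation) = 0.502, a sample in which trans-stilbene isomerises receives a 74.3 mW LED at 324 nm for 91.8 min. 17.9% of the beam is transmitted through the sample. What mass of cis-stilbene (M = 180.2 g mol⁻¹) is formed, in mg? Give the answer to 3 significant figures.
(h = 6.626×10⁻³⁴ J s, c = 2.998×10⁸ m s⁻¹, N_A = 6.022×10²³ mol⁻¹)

Photon energy at 324 nm: hc/λ = (6.626×10⁻³⁴)(2.998×10⁸)/(324×10⁻⁹) = 6.131×10⁻¹⁹ J.
Energy delivered: (74.3 mW)(5508 s) = 409.2 J.
Photons incident: 409.2 / 6.131×10⁻¹⁹ = 6.674×10²⁰, i.e. 6.674×10²⁰/6.022×10²³ = 0.001108 mol.
Fraction absorbed: 1 − 17.9/100 = 0.8210.
Photons absorbed: 0.8210 × 0.001108 = 9.097×10⁻⁴ mol.
Product: Φ × n_abs = 0.502 × 9.097×10⁻⁴ = 4.567×10⁻⁴ mol.
Mass: 4.567×10⁻⁴ × 180.2 = 0.08230 g = 82.3 mg.

82.3 mg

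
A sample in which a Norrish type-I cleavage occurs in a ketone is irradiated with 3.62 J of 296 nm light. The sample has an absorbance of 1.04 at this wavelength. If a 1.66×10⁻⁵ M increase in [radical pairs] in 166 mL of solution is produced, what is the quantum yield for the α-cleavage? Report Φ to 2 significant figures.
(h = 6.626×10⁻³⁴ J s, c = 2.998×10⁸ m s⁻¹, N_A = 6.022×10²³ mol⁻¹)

Product: (1.66×10⁻⁵ M)(0.166 L) = 2.756×10⁻⁶ mol.
Photon energy at 296 nm: hc/λ = (6.626×10⁻³⁴)(2.998×10⁸)/(296×10⁻⁹) = 6.711×10⁻¹⁹ J.
Photons incident: 3.62 / 6.711×10⁻¹⁹ = 5.394×10¹⁸, i.e. 5.394×10¹⁸/6.022×10²³ = 8.957×10⁻⁶ mol.
Fraction absorbed: 1 − 10^(−1.04) = 0.9088.
Photons absorbed: 0.9088 × 8.957×10⁻⁶ = 8.140×10⁻⁶ mol.
Φ = 2.756×10⁻⁶ mol / 8.140×10⁻⁶ mol photons = 0.34.

Φ = 0.34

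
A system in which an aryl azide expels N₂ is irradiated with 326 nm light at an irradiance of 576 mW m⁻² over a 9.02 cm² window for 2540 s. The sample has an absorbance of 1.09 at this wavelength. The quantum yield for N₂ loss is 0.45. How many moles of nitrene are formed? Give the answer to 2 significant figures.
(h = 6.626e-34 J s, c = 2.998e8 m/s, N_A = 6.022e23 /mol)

1.5e-6 mol

Photon energy at 326 nm: hc/λ = (6.626e-34)(2.998e8)/(326e-9) = 6.093e-19 J.
Energy delivered: (576 mW m⁻²)(9.02e-4 m²)(2540 s) = 1.320 J.
Photons incident: 1.320 / 6.093e-19 = 2.166e18, i.e. 2.166e18/6.022e23 = 3.597e-6 mol.
Fraction absorbed: 1 − 10^(−1.09) = 0.9187.
Photons absorbed: 0.9187 × 3.597e-6 = 3.305e-6 mol.
Product: Φ × n_abs = 0.45 × 3.305e-6 = 1.487e-6 mol.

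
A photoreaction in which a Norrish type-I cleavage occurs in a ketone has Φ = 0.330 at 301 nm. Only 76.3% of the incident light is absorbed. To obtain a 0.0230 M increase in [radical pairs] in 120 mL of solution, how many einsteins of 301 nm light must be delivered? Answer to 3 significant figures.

Product: (0.0230 M)(0.12 L) = 0.002760 mol.
Photons that must be absorbed: 0.002760 / 0.330 = 0.008364 mol.
Incident photons needed: 0.008364 / 0.763 = 0.01096 mol.

0.0110 einstein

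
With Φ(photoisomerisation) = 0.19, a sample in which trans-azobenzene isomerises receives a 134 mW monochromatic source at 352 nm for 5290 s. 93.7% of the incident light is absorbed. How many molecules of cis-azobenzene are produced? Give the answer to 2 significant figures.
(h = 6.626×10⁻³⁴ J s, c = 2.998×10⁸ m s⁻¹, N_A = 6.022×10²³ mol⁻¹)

2.2×10²⁰ molecules

Photon energy at 352 nm: hc/λ = (6.626×10⁻³⁴)(2.998×10⁸)/(352×10⁻⁹) = 5.643×10⁻¹⁹ J.
Energy delivered: (134 mW)(5290 s) = 708.9 J.
Photons incident: 708.9 / 5.643×10⁻¹⁹ = 1.256×10²¹, i.e. 1.256×10²¹/6.022×10²³ = 0.002086 mol.
Photons absorbed: 0.937 × 0.002086 = 0.001955 mol.
Product: Φ × n_abs = 0.19 × 0.001955 = 3.715×10⁻⁴ mol.
As a count: 3.715×10⁻⁴ × 6.022×10²³ = 2.2×10²⁰.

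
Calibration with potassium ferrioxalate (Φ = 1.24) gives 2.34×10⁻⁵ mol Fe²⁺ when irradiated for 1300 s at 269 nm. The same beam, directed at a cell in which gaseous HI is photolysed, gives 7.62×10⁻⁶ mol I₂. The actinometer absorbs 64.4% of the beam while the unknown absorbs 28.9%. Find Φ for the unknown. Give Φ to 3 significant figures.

Φ = 0.900

Photons absorbed by the actinometer: 2.34×10⁻⁵ / 1.24 = 1.887×10⁻⁵ mol.
Incident flux: 1.887×10⁻⁵ / 0.644 = 2.930×10⁻⁵ einstein.
Absorbed by unknown: 0.289 × 2.930×10⁻⁵ = 8.468×10⁻⁶ mol.
Φ(unknown) = 7.62×10⁻⁶ / 8.468×10⁻⁶ = 0.900.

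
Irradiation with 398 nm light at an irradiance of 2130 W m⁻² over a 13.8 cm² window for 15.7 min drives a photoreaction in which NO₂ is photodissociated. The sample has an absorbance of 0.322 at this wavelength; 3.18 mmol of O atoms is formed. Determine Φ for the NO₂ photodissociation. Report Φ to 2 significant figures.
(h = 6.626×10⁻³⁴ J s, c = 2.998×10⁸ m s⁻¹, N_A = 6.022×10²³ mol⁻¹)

Φ = 0.66

Product: 3.18 mmol = 0.00318 mol.
Photon energy at 398 nm: hc/λ = (6.626×10⁻³⁴)(2.998×10⁸)/(398×10⁻⁹) = 4.991×10⁻¹⁹ J.
Energy delivered: (2130 W m⁻²)(13.8×10⁻⁴ m²)(942 s) = 2769 J.
Photons incident: 2769 / 4.991×10⁻¹⁹ = 5.548×10²¹, i.e. 5.548×10²¹/6.022×10²³ = 0.009213 mol.
Fraction absorbed: 1 − 10^(−0.322) = 0.5236.
Photons absorbed: 0.5236 × 0.009213 = 0.004824 mol.
Φ = 0.00318 mol / 0.004824 mol photons = 0.66.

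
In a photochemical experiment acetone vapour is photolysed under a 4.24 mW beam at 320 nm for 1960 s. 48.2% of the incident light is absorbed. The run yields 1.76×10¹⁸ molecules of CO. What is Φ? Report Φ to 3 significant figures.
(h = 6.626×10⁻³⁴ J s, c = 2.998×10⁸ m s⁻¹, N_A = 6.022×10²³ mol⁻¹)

Product: 1.76×10¹⁸ / 6.022×10²³ = 2.923×10⁻⁶ mol.
Photon energy at 320 nm: hc/λ = (6.626×10⁻³⁴)(2.998×10⁸)/(320×10⁻⁹) = 6.208×10⁻¹⁹ J.
Energy delivered: (4.24 mW)(1960 s) = 8.310 J.
Photons incident: 8.310 / 6.208×10⁻¹⁹ = 1.339×10¹⁹, i.e. 1.339×10¹⁹/6.022×10²³ = 2.224×10⁻⁵ mol.
Photons absorbed: 0.482 × 2.224×10⁻⁵ = 1.072×10⁻⁵ mol.
Φ = 2.923×10⁻⁶ mol / 1.072×10⁻⁵ mol photons = 0.273.

Φ = 0.273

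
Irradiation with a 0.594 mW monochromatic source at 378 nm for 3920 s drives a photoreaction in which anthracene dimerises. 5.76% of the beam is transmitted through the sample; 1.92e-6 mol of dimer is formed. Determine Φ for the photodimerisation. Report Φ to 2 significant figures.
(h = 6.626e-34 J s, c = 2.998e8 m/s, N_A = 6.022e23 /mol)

Photon energy at 378 nm: hc/λ = (6.626e-34)(2.998e8)/(378e-9) = 5.255e-19 J.
Energy delivered: (0.594 mW)(3920 s) = 2.328 J.
Photons incident: 2.328 / 5.255e-19 = 4.430e18, i.e. 4.430e18/6.022e23 = 7.356e-6 mol.
Fraction absorbed: 1 − 5.76/100 = 0.9424.
Photons absorbed: 0.9424 × 7.356e-6 = 6.932e-6 mol.
Φ = 1.92e-6 mol / 6.932e-6 mol photons = 0.28.

Φ = 0.28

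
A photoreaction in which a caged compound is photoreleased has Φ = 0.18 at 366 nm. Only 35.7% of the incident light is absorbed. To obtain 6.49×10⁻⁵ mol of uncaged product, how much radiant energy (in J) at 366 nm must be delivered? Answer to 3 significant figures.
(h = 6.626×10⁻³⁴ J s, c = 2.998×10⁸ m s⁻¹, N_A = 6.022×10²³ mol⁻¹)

330 J

Photons that must be absorbed: 6.49×10⁻⁵ / 0.18 = 3.606×10⁻⁴ mol.
Incident photons needed: 3.606×10⁻⁴ / 0.357 = 0.001010 mol.
Photon energy: hc/λ = 5.428×10⁻¹⁹ J; per mole, 3.269×10⁵ J mol⁻¹.
Energy required: 0.001010 × 3.269×10⁵ = 330 J.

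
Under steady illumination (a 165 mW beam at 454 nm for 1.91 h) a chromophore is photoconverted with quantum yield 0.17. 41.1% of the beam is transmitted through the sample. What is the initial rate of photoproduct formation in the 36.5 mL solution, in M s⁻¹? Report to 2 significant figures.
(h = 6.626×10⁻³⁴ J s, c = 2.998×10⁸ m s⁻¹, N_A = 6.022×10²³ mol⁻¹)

1.7×10⁻⁶ M s⁻¹

Photon energy at 454 nm: hc/λ = (6.626×10⁻³⁴)(2.998×10⁸)/(454×10⁻⁹) = 4.375×10⁻¹⁹ J.
Energy delivered: (165 mW)(6876 s) = 1135 J.
Photons incident: 1135 / 4.375×10⁻¹⁹ = 2.594×10²¹, i.e. 2.594×10²¹/6.022×10²³ = 0.004308 mol.
Fraction absorbed: 1 − 41.1/100 = 0.5890.
Photons absorbed: 0.5890 × 0.004308 = 0.002537 mol.
Product formed: 0.17 × 0.002537 = 4.313×10⁻⁴ mol.
Rate: 4.313×10⁻⁴ mol / (6876 s × 0.0365 L) = 1.7×10⁻⁶ M s⁻¹.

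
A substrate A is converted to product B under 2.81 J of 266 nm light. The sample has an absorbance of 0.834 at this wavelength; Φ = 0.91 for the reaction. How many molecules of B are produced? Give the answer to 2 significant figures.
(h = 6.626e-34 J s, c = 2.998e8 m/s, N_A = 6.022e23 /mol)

Photon energy at 266 nm: hc/λ = (6.626e-34)(2.998e8)/(266e-9) = 7.468e-19 J.
Photons incident: 2.81 / 7.468e-19 = 3.763e18, i.e. 3.763e18/6.022e23 = 6.249e-6 mol.
Fraction absorbed: 1 − 10^(−0.834) = 0.8534.
Photons absorbed: 0.8534 × 6.249e-6 = 5.333e-6 mol.
Product: Φ × n_abs = 0.91 × 5.333e-6 = 4.853e-6 mol.
As a count: 4.853e-6 × 6.022e23 = 2.9e18.

2.9e18 molecules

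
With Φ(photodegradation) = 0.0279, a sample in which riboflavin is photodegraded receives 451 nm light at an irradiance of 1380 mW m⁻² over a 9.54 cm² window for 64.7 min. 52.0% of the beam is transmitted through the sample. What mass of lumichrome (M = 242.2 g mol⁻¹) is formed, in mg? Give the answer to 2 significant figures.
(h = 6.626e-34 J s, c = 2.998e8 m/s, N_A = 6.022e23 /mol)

0.062 mg

Photon energy at 451 nm: hc/λ = (6.626e-34)(2.998e8)/(451e-9) = 4.405e-19 J.
Energy delivered: (1380 mW m⁻²)(9.54e-4 m²)(3882 s) = 5.111 J.
Photons incident: 5.111 / 4.405e-19 = 1.160e19, i.e. 1.160e19/6.022e23 = 1.926e-5 mol.
Fraction absorbed: 1 − 52.0/100 = 0.4800.
Photons absorbed: 0.4800 × 1.926e-5 = 9.245e-6 mol.
Product: Φ × n_abs = 0.0279 × 9.245e-6 = 2.579e-7 mol.
Mass: 2.579e-7 × 242.2 = 6.246e-5 g = 0.062 mg.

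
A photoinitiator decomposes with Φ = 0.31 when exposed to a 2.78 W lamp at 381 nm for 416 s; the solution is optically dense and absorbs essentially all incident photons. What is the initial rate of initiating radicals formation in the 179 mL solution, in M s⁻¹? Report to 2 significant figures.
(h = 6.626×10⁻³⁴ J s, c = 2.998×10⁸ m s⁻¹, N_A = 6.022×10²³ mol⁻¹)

Photon energy at 381 nm: hc/λ = (6.626×10⁻³⁴)(2.998×10⁸)/(381×10⁻⁹) = 5.214×10⁻¹⁹ J.
Energy delivered: (2.78 W)(416 s) = 1156 J.
Photons incident: 1156 / 5.214×10⁻¹⁹ = 2.217×10²¹, i.e. 2.217×10²¹/6.022×10²³ = 0.003682 mol.
Product formed: 0.31 × 0.003682 = 0.001141 mol.
Rate: 0.001141 mol / (416 s × 0.179 L) = 1.5×10⁻⁵ M s⁻¹.

1.5×10⁻⁵ M s⁻¹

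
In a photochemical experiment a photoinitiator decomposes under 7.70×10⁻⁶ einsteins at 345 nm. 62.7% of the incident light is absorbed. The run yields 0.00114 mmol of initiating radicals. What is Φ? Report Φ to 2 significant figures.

Product: 0.00114 mmol = 1.14×10⁻⁶ mol.
Photons absorbed: 0.627 × 7.70×10⁻⁶ = 4.828×10⁻⁶ mol.
Φ = 1.14×10⁻⁶ mol / 4.828×10⁻⁶ mol photons = 0.24.

Φ = 0.24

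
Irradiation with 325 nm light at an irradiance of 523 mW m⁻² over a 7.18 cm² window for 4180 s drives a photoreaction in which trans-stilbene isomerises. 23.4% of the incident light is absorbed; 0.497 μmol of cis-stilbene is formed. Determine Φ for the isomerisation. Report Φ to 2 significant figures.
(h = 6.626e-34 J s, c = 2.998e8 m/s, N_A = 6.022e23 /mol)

Product: 0.497 μmol = 4.97e-7 mol.
Photon energy at 325 nm: hc/λ = (6.626e-34)(2.998e8)/(325e-9) = 6.112e-19 J.
Energy delivered: (523 mW m⁻²)(7.18e-4 m²)(4180 s) = 1.570 J.
Photons incident: 1.570 / 6.112e-19 = 2.569e18, i.e. 2.569e18/6.022e23 = 4.266e-6 mol.
Photons absorbed: 0.234 × 4.266e-6 = 9.982e-7 mol.
Φ = 4.97e-7 mol / 9.982e-7 mol photons = 0.50.

Φ = 0.50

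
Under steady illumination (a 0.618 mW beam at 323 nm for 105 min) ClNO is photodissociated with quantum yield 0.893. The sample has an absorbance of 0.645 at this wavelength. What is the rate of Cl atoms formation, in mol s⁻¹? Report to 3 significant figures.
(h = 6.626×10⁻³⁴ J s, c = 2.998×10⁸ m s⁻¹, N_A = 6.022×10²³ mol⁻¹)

Photon energy at 323 nm: hc/λ = (6.626×10⁻³⁴)(2.998×10⁸)/(323×10⁻⁹) = 6.150×10⁻¹⁹ J.
Energy delivered: (0.618 mW)(6300 s) = 3.893 J.
Photons incident: 3.893 / 6.150×10⁻¹⁹ = 6.330×10¹⁸, i.e. 6.330×10¹⁸/6.022×10²³ = 1.051×10⁻⁵ mol.
Fraction absorbed: 1 − 10^(−0.645) = 0.7735.
Photons absorbed: 0.7735 × 1.051×10⁻⁵ = 8.129×10⁻⁶ mol.
Product formed: 0.893 × 8.129×10⁻⁶ = 7.259×10⁻⁶ mol.
Rate: 7.259×10⁻⁶ / 6300 s = 1.15×10⁻⁹ mol s⁻¹.

1.15×10⁻⁹ mol s⁻¹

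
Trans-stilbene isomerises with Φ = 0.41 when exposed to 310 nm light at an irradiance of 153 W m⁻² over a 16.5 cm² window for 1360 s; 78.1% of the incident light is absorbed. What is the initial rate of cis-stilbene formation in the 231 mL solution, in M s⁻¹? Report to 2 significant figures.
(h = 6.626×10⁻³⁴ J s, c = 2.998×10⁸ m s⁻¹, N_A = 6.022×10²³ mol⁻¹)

9.1×10⁻⁷ M s⁻¹

Photon energy at 310 nm: hc/λ = (6.626×10⁻³⁴)(2.998×10⁸)/(310×10⁻⁹) = 6.408×10⁻¹⁹ J.
Energy delivered: (153 W m⁻²)(16.5×10⁻⁴ m²)(1360 s) = 343.3 J.
Photons incident: 343.3 / 6.408×10⁻¹⁹ = 5.357×10²⁰, i.e. 5.357×10²⁰/6.022×10²³ = 8.896×10⁻⁴ mol.
Photons absorbed: 0.781 × 8.896×10⁻⁴ = 6.948×10⁻⁴ mol.
Product formed: 0.41 × 6.948×10⁻⁴ = 2.849×10⁻⁴ mol.
Rate: 2.849×10⁻⁴ mol / (1360 s × 0.231 L) = 9.1×10⁻⁷ M s⁻¹.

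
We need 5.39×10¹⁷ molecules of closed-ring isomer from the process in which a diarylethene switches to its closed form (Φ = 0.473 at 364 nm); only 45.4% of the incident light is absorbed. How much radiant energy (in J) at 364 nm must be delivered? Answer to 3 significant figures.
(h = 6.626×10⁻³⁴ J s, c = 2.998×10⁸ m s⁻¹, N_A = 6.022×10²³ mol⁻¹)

1.37 J

Product: 5.39×10¹⁷ / 6.022×10²³ = 8.951×10⁻⁷ mol.
Photons that must be absorbed: 8.951×10⁻⁷ / 0.473 = 1.892×10⁻⁶ mol.
Incident photons needed: 1.892×10⁻⁶ / 0.454 = 4.167×10⁻⁶ mol.
Photon energy: hc/λ = 5.457×10⁻¹⁹ J; per mole, 3.286×10⁵ J mol⁻¹.
Energy required: 4.167×10⁻⁶ × 3.286×10⁵ = 1.37 J.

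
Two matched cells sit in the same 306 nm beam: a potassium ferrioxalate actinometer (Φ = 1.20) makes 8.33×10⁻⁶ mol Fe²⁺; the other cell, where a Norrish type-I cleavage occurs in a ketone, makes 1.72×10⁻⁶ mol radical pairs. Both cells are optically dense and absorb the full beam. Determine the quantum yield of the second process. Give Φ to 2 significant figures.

Φ = 0.25

Photons absorbed by the actinometer: 8.33×10⁻⁶ / 1.20 = 6.942×10⁻⁶ mol.
Φ(unknown) = 1.72×10⁻⁶ / 6.942×10⁻⁶ = 0.25.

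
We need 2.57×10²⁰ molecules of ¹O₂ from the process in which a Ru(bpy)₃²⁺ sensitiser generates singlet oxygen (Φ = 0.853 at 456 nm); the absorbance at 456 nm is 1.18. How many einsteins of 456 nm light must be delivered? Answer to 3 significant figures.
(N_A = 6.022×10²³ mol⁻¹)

5.36×10⁻⁴ einstein

Product: 2.57×10²⁰ / 6.022×10²³ = 4.268×10⁻⁴ mol.
Photons that must be absorbed: 4.268×10⁻⁴ / 0.853 = 5.004×10⁻⁴ mol.
Fraction absorbed: 1 − 10^(−1.18) = 0.9339.
Incident photons needed: 5.004×10⁻⁴ / 0.9339 = 5.358×10⁻⁴ mol.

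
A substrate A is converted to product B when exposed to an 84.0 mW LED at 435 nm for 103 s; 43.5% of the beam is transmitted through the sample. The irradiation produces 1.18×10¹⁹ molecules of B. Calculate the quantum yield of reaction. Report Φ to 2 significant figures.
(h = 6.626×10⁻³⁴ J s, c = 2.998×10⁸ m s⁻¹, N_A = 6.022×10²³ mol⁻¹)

Product: 1.18×10¹⁹ / 6.022×10²³ = 1.959×10⁻⁵ mol.
Photon energy at 435 nm: hc/λ = (6.626×10⁻³⁴)(2.998×10⁸)/(435×10⁻⁹) = 4.567×10⁻¹⁹ J.
Energy delivered: (84.0 mW)(103 s) = 8.652 J.
Photons incident: 8.652 / 4.567×10⁻¹⁹ = 1.894×10¹⁹, i.e. 1.894×10¹⁹/6.022×10²³ = 3.145×10⁻⁵ mol.
Fraction absorbed: 1 − 43.5/100 = 0.5650.
Photons absorbed: 0.5650 × 3.145×10⁻⁵ = 1.777×10⁻⁵ mol.
Φ = 1.959×10⁻⁵ mol / 1.777×10⁻⁵ mol photons = 1.1.

Φ = 1.1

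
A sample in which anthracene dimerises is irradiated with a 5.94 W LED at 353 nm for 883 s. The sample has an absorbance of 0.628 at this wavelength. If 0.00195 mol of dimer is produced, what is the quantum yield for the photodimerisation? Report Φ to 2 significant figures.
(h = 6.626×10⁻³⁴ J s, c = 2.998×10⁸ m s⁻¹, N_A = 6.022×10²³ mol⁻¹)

Photon energy at 353 nm: hc/λ = (6.626×10⁻³⁴)(2.998×10⁸)/(353×10⁻⁹) = 5.627×10⁻¹⁹ J.
Energy delivered: (5.94 W)(883 s) = 5245 J.
Photons incident: 5245 / 5.627×10⁻¹⁹ = 9.321×10²¹, i.e. 9.321×10²¹/6.022×10²³ = 0.01548 mol.
Fraction absorbed: 1 − 10^(−0.628) = 0.7645.
Photons absorbed: 0.7645 × 0.01548 = 0.01183 mol.
Φ = 0.00195 mol / 0.01183 mol photons = 0.16.

Φ = 0.16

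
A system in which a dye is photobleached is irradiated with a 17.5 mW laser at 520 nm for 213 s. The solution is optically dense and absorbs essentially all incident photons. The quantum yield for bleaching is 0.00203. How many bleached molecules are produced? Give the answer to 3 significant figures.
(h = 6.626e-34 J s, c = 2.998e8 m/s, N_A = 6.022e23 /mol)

Photon energy at 520 nm: hc/λ = (6.626e-34)(2.998e8)/(520e-9) = 3.820e-19 J.
Energy delivered: (17.5 mW)(213 s) = 3.728 J.
Photons incident: 3.728 / 3.820e-19 = 9.759e18, i.e. 9.759e18/6.022e23 = 1.621e-5 mol.
Product: Φ × n_abs = 0.00203 × 1.621e-5 = 3.291e-8 mol.
As a count: 3.291e-8 × 6.022e23 = 1.98e16.

1.98e16 bleached molecules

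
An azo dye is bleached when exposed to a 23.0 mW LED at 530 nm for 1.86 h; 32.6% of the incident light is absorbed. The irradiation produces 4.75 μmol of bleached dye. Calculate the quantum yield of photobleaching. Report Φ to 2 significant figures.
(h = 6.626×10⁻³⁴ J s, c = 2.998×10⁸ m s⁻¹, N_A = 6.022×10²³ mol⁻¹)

Product: 4.75 μmol = 4.75×10⁻⁶ mol.
Photon energy at 530 nm: hc/λ = (6.626×10⁻³⁴)(2.998×10⁸)/(530×10⁻⁹) = 3.748×10⁻¹⁹ J.
Energy delivered: (23.0 mW)(6696 s) = 154.0 J.
Photons incident: 154.0 / 3.748×10⁻¹⁹ = 4.109×10²⁰, i.e. 4.109×10²⁰/6.022×10²³ = 6.823×10⁻⁴ mol.
Photons absorbed: 0.326 × 6.823×10⁻⁴ = 2.224×10⁻⁴ mol.
Φ = 4.75×10⁻⁶ mol / 2.224×10⁻⁴ mol photons = 0.021.

Φ = 0.021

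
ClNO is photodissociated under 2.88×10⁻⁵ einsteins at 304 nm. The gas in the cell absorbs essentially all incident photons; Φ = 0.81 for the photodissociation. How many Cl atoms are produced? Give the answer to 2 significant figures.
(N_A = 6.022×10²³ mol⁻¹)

1.4×10¹⁹ atoms

Product: Φ × n_abs = 0.81 × 2.88×10⁻⁵ = 2.333×10⁻⁵ mol.
As a count: 2.333×10⁻⁵ × 6.022×10²³ = 1.4×10¹⁹.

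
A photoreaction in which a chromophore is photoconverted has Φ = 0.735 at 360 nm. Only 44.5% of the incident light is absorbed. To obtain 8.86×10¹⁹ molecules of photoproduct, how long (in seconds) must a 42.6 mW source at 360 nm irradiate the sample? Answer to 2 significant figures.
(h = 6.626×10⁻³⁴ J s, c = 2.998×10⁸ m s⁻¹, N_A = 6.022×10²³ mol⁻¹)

t ≈ 3500 s

Product: 8.86×10¹⁹ / 6.022×10²³ = 1.471×10⁻⁴ mol.
Photons that must be absorbed: 1.471×10⁻⁴ / 0.735 = 2.001×10⁻⁴ mol.
Incident photons needed: 2.001×10⁻⁴ / 0.445 = 4.497×10⁻⁴ mol.
Photon energy: hc/λ = 5.518×10⁻¹⁹ J; per mole, 3.323×10⁵ J mol⁻¹.
Energy required: 4.497×10⁻⁴ × 3.323×10⁵ = 149.4 J.
Time: 149.4 J / 0.0426 W = 3500 s.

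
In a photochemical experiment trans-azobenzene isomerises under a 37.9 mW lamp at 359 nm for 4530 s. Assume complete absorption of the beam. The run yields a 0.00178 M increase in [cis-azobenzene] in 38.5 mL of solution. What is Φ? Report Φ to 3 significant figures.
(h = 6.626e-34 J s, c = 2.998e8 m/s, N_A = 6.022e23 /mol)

Φ = 0.133

Product: (0.00178 M)(0.0385 L) = 6.853e-5 mol.
Photon energy at 359 nm: hc/λ = (6.626e-34)(2.998e8)/(359e-9) = 5.533e-19 J.
Energy delivered: (37.9 mW)(4530 s) = 171.7 J.
Photons incident: 171.7 / 5.533e-19 = 3.103e20, i.e. 3.103e20/6.022e23 = 5.153e-4 mol.
Φ = 6.853e-5 mol / 5.153e-4 mol photons = 0.133.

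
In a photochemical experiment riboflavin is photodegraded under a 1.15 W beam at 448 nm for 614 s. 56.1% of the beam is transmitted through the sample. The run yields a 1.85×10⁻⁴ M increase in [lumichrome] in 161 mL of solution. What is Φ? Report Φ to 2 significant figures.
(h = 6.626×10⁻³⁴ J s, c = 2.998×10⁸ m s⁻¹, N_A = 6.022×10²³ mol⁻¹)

Product: (1.85×10⁻⁴ M)(0.161 L) = 2.979×10⁻⁵ mol.
Photon energy at 448 nm: hc/λ = (6.626×10⁻³⁴)(2.998×10⁸)/(448×10⁻⁹) = 4.434×10⁻¹⁹ J.
Energy delivered: (1.15 W)(614 s) = 706.1 J.
Photons incident: 706.1 / 4.434×10⁻¹⁹ = 1.592×10²¹, i.e. 1.592×10²¹/6.022×10²³ = 0.002644 mol.
Fraction absorbed: 1 − 56.1/100 = 0.4390.
Photons absorbed: 0.4390 × 0.002644 = 0.001161 mol.
Φ = 2.979×10⁻⁵ mol / 0.001161 mol photons = 0.026.

Φ = 0.026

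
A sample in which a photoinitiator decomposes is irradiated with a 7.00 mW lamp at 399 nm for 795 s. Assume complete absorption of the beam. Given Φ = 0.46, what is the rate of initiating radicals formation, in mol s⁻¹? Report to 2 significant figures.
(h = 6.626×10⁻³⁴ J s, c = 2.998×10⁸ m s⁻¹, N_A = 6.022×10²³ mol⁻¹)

Photon energy at 399 nm: hc/λ = (6.626×10⁻³⁴)(2.998×10⁸)/(399×10⁻⁹) = 4.979×10⁻¹⁹ J.
Energy delivered: (7.00 mW)(795 s) = 5.565 J.
Photons incident: 5.565 / 4.979×10⁻¹⁹ = 1.118×10¹⁹, i.e. 1.118×10¹⁹/6.022×10²³ = 1.857×10⁻⁵ mol.
Product formed: 0.46 × 1.857×10⁻⁵ = 8.542×10⁻⁶ mol.
Rate: 8.542×10⁻⁶ / 795 s = 1.1×10⁻⁸ mol s⁻¹.

1.1×10⁻⁸ mol s⁻¹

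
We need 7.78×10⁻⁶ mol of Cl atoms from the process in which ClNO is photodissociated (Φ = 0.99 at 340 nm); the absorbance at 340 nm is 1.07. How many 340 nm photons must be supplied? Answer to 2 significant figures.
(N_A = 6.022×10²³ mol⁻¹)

Photons that must be absorbed: 7.78×10⁻⁶ / 0.99 = 7.859×10⁻⁶ mol.
Fraction absorbed: 1 − 10^(−1.07) = 0.9149.
Incident photons needed: 7.859×10⁻⁶ / 0.9149 = 8.590×10⁻⁶ mol.
Photon count: 8.590×10⁻⁶ × 6.022×10²³ = 5.2×10¹⁸.

5.2×10¹⁸ photons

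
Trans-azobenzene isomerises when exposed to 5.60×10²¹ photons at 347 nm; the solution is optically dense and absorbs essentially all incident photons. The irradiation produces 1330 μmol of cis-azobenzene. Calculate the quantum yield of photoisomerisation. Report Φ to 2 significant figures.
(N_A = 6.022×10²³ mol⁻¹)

Φ = 0.14

Product: 1330 μmol = 0.00133 mol.
Moles of photons: 5.60×10²¹ / 6.022×10²³ = 0.009299 mol.
Φ = 0.00133 mol / 0.009299 mol photons = 0.14.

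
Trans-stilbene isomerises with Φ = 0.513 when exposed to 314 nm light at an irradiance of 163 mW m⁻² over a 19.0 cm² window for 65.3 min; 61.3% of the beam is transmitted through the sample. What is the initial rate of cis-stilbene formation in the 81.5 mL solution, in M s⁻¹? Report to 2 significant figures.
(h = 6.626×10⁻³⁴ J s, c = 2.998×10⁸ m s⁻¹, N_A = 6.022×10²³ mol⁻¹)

Photon energy at 314 nm: hc/λ = (6.626×10⁻³⁴)(2.998×10⁸)/(314×10⁻⁹) = 6.326×10⁻¹⁹ J.
Energy delivered: (163 mW m⁻²)(19.0×10⁻⁴ m²)(3918 s) = 1.213 J.
Photons incident: 1.213 / 6.326×10⁻¹⁹ = 1.917×10¹⁸, i.e. 1.917×10¹⁸/6.022×10²³ = 3.183×10⁻⁶ mol.
Fraction absorbed: 1 − 61.3/100 = 0.3870.
Photons absorbed: 0.3870 × 3.183×10⁻⁶ = 1.232×10⁻⁶ mol.
Product formed: 0.513 × 1.232×10⁻⁶ = 6.320×10⁻⁷ mol.
Rate: 6.320×10⁻⁷ mol / (3918 s × 0.0815 L) = 2.0×10⁻⁹ M s⁻¹.

2.0×10⁻⁹ M s⁻¹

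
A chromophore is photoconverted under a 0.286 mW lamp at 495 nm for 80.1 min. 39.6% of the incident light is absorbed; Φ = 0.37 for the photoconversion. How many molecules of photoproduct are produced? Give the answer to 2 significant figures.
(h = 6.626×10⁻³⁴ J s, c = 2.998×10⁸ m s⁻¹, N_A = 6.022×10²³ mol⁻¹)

Photon energy at 495 nm: hc/λ = (6.626×10⁻³⁴)(2.998×10⁸)/(495×10⁻⁹) = 4.013×10⁻¹⁹ J.
Energy delivered: (0.286 mW)(4806 s) = 1.375 J.
Photons incident: 1.375 / 4.013×10⁻¹⁹ = 3.426×10¹⁸, i.e. 3.426×10¹⁸/6.022×10²³ = 5.689×10⁻⁶ mol.
Photons absorbed: 0.396 × 5.689×10⁻⁶ = 2.253×10⁻⁶ mol.
Product: Φ × n_abs = 0.37 × 2.253×10⁻⁶ = 8.336×10⁻⁷ mol.
As a count: 8.336×10⁻⁷ × 6.022×10²³ = 5.0×10¹⁷.

5.0×10¹⁷ molecules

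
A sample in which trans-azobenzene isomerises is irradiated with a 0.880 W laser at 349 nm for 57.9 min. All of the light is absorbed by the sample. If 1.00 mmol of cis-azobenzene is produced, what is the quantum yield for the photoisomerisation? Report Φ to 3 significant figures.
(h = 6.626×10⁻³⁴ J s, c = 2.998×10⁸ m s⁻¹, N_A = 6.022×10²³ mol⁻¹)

Product: 1.00 mmol = 0.00100 mol.
Photon energy at 349 nm: hc/λ = (6.626×10⁻³⁴)(2.998×10⁸)/(349×10⁻⁹) = 5.692×10⁻¹⁹ J.
Energy delivered: (0.880 W)(3474 s) = 3057 J.
Photons incident: 3057 / 5.692×10⁻¹⁹ = 5.371×10²¹, i.e. 5.371×10²¹/6.022×10²³ = 0.008919 mol.
Φ = 0.00100 mol / 0.008919 mol photons = 0.112.

Φ = 0.112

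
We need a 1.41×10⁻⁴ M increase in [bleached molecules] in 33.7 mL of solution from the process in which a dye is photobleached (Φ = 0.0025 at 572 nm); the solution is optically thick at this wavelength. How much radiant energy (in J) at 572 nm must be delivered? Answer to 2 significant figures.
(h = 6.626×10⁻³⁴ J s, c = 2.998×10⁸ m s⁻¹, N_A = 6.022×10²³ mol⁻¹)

Product: (1.41×10⁻⁴ M)(0.0337 L) = 4.752×10⁻⁶ mol.
Photons that must be absorbed: 4.752×10⁻⁶ / 0.0025 = 0.001901 mol.
Photon energy: hc/λ = 3.473×10⁻¹⁹ J; per mole, 2.091×10⁵ J mol⁻¹.
Energy required: 0.001901 × 2.091×10⁵ = 400 J.

400 J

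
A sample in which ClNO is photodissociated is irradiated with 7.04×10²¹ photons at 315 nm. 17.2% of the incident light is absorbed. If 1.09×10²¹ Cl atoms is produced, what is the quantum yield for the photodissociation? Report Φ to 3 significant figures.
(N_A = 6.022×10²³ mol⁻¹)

Product: 1.09×10²¹ / 6.022×10²³ = 0.001810 mol.
Moles of photons: 7.04×10²¹ / 6.022×10²³ = 0.01169 mol.
Photons absorbed: 0.172 × 0.01169 = 0.002011 mol.
Φ = 0.001810 mol / 0.002011 mol photons = 0.900.

Φ = 0.900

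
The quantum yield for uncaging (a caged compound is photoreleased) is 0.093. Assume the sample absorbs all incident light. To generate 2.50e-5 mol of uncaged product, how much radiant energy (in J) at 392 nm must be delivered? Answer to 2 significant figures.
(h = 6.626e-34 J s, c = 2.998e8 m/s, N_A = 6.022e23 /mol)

82 J

Photons that must be absorbed: 2.50e-5 / 0.093 = 2.688e-4 mol.
Photon energy: hc/λ = 5.068e-19 J; per mole, 3.052e5 J mol⁻¹.
Energy required: 2.688e-4 × 3.052e5 = 82 J.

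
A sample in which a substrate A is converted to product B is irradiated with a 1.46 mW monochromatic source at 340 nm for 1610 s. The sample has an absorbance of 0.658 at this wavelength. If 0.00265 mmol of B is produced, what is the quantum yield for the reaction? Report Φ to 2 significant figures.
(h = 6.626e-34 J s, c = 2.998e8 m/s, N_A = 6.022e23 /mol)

Product: 0.00265 mmol = 2.65e-6 mol.
Photon energy at 340 nm: hc/λ = (6.626e-34)(2.998e8)/(340e-9) = 5.843e-19 J.
Energy delivered: (1.46 mW)(1610 s) = 2.351 J.
Photons incident: 2.351 / 5.843e-19 = 4.024e18, i.e. 4.024e18/6.022e23 = 6.682e-6 mol.
Fraction absorbed: 1 − 10^(−0.658) = 0.7802.
Photons absorbed: 0.7802 × 6.682e-6 = 5.213e-6 mol.
Φ = 2.65e-6 mol / 5.213e-6 mol photons = 0.51.

Φ = 0.51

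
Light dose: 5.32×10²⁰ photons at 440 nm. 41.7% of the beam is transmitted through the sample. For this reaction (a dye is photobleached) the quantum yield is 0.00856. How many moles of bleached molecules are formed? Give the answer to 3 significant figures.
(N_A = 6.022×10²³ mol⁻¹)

Moles of photons: 5.32×10²⁰ / 6.022×10²³ = 8.834×10⁻⁴ mol.
Fraction absorbed: 1 − 41.7/100 = 0.5830.
Photons absorbed: 0.5830 × 8.834×10⁻⁴ = 5.150×10⁻⁴ mol.
Product: Φ × n_abs = 0.00856 × 5.150×10⁻⁴ = 4.408×10⁻⁶ mol.

4.41×10⁻⁶ mol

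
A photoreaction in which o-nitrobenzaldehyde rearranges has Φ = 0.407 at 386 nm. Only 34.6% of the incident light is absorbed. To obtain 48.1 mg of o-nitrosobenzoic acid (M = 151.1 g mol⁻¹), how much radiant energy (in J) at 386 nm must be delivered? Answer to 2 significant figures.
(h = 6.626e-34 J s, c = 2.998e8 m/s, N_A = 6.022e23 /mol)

700 J

Product: 48.1 mg / 151.1 g mol⁻¹ = 3.183e-4 mol.
Photons that must be absorbed: 3.183e-4 / 0.407 = 7.821e-4 mol.
Incident photons needed: 7.821e-4 / 0.346 = 0.002260 mol.
Photon energy: hc/λ = 5.146e-19 J; per mole, 3.099e5 J mol⁻¹.
Energy required: 0.002260 × 3.099e5 = 700 J.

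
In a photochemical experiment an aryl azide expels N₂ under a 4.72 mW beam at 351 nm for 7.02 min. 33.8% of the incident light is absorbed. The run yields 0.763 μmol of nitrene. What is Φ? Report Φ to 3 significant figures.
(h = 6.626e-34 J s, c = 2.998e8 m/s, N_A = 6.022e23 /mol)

Φ = 0.387

Product: 0.763 μmol = 7.63e-7 mol.
Photon energy at 351 nm: hc/λ = (6.626e-34)(2.998e8)/(351e-9) = 5.659e-19 J.
Energy delivered: (4.72 mW)(421.2 s) = 1.988 J.
Photons incident: 1.988 / 5.659e-19 = 3.513e18, i.e. 3.513e18/6.022e23 = 5.834e-6 mol.
Photons absorbed: 0.338 × 5.834e-6 = 1.972e-6 mol.
Φ = 7.63e-7 mol / 1.972e-6 mol photons = 0.387.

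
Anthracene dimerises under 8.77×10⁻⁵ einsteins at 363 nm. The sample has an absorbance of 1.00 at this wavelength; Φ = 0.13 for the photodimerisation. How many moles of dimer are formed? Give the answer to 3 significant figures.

Fraction absorbed: 1 − 10^(−1.00) = 0.9000.
Photons absorbed: 0.9000 × 8.77×10⁻⁵ = 7.893×10⁻⁵ mol.
Product: Φ × n_abs = 0.13 × 7.893×10⁻⁵ = 1.026×10⁻⁵ mol.

1.03×10⁻⁵ mol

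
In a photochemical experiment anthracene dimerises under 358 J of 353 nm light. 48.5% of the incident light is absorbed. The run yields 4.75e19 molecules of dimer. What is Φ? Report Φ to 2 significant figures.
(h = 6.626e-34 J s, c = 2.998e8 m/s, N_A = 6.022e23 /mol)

Φ = 0.15

Product: 4.75e19 / 6.022e23 = 7.888e-5 mol.
Photon energy at 353 nm: hc/λ = (6.626e-34)(2.998e8)/(353e-9) = 5.627e-19 J.
Photons incident: 358 / 5.627e-19 = 6.362e20, i.e. 6.362e20/6.022e23 = 0.001056 mol.
Photons absorbed: 0.485 × 0.001056 = 5.122e-4 mol.
Φ = 7.888e-5 mol / 5.122e-4 mol photons = 0.15.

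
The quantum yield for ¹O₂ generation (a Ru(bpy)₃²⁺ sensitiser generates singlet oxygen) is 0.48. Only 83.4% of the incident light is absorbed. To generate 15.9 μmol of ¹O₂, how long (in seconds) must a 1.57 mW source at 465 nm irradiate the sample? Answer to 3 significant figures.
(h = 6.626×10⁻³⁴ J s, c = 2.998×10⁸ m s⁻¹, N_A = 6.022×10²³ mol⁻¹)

t ≈ 6510 s

Product: 15.9 μmol = 1.59×10⁻⁵ mol.
Photons that must be absorbed: 1.59×10⁻⁵ / 0.48 = 3.313×10⁻⁵ mol.
Incident photons needed: 3.313×10⁻⁵ / 0.834 = 3.972×10⁻⁵ mol.
Photon energy: hc/λ = 4.272×10⁻¹⁹ J; per mole, 2.573×10⁵ J mol⁻¹.
Energy required: 3.972×10⁻⁵ × 2.573×10⁵ = 10.22 J.
Time: 10.22 J / 0.00157 W = 6510 s.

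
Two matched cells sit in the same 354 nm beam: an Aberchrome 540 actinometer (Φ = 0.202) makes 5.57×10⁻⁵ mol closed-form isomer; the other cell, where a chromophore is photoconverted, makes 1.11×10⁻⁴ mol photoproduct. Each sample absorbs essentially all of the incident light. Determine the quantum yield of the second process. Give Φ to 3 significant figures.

Φ = 0.403

Photons absorbed by the actinometer: 5.57×10⁻⁵ / 0.202 = 2.757×10⁻⁴ mol.
Φ(unknown) = 1.11×10⁻⁴ / 2.757×10⁻⁴ = 0.403.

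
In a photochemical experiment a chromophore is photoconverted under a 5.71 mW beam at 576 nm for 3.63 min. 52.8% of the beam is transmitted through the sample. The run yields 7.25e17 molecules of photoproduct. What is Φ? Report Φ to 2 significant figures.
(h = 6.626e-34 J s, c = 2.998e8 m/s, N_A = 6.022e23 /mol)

Φ = 0.43

Product: 7.25e17 / 6.022e23 = 1.204e-6 mol.
Photon energy at 576 nm: hc/λ = (6.626e-34)(2.998e8)/(576e-9) = 3.449e-19 J.
Energy delivered: (5.71 mW)(217.8 s) = 1.244 J.
Photons incident: 1.244 / 3.449e-19 = 3.607e18, i.e. 3.607e18/6.022e23 = 5.990e-6 mol.
Fraction absorbed: 1 − 52.8/100 = 0.4720.
Photons absorbed: 0.4720 × 5.990e-6 = 2.827e-6 mol.
Φ = 1.204e-6 mol / 2.827e-6 mol photons = 0.43.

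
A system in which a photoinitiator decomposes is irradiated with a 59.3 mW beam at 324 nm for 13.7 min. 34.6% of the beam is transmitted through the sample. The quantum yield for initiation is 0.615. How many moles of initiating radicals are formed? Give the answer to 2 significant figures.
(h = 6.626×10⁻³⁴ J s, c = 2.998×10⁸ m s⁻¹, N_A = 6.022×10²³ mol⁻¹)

Photon energy at 324 nm: hc/λ = (6.626×10⁻³⁴)(2.998×10⁸)/(324×10⁻⁹) = 6.131×10⁻¹⁹ J.
Energy delivered: (59.3 mW)(822 s) = 48.74 J.
Photons incident: 48.74 / 6.131×10⁻¹⁹ = 7.950×10¹⁹, i.e. 7.950×10¹⁹/6.022×10²³ = 1.320×10⁻⁴ mol.
Fraction absorbed: 1 − 34.6/100 = 0.6540.
Photons absorbed: 0.6540 × 1.320×10⁻⁴ = 8.633×10⁻⁵ mol.
Product: Φ × n_abs = 0.615 × 8.633×10⁻⁵ = 5.309×10⁻⁵ mol.

5.3×10⁻⁵ mol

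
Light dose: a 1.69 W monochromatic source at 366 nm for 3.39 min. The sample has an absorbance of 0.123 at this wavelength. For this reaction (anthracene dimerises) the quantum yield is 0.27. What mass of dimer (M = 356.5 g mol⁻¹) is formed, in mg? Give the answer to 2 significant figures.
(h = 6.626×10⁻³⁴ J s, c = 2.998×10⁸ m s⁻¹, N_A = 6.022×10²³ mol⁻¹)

Photon energy at 366 nm: hc/λ = (6.626×10⁻³⁴)(2.998×10⁸)/(366×10⁻⁹) = 5.428×10⁻¹⁹ J.
Energy delivered: (1.69 W)(203.4 s) = 343.7 J.
Photons incident: 343.7 / 5.428×10⁻¹⁹ = 6.332×10²⁰, i.e. 6.332×10²⁰/6.022×10²³ = 0.001051 mol.
Fraction absorbed: 1 − 10^(−0.123) = 0.2466.
Photons absorbed: 0.2466 × 0.001051 = 2.592×10⁻⁴ mol.
Product: Φ × n_abs = 0.27 × 2.592×10⁻⁴ = 6.998×10⁻⁵ mol.
Mass: 6.998×10⁻⁵ × 356.5 = 0.02495 g = 25 mg.

25 mg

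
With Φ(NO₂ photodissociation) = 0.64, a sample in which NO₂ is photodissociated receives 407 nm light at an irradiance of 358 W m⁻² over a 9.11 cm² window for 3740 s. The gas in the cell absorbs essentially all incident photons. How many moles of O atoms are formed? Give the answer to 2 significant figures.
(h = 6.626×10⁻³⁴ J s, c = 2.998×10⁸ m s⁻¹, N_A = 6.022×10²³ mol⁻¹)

Photon energy at 407 nm: hc/λ = (6.626×10⁻³⁴)(2.998×10⁸)/(407×10⁻⁹) = 4.881×10⁻¹⁹ J.
Energy delivered: (358 W m⁻²)(9.11×10⁻⁴ m²)(3740 s) = 1220 J.
Photons incident: 1220 / 4.881×10⁻¹⁹ = 2.499×10²¹, i.e. 2.499×10²¹/6.022×10²³ = 0.004150 mol.
Product: Φ × n_abs = 0.64 × 0.004150 = 0.002656 mol.

0.0027 mol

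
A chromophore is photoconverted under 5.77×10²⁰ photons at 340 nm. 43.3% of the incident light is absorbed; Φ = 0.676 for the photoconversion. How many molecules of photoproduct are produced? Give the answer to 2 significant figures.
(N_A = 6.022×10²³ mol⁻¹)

1.7×10²⁰ molecules

Moles of photons: 5.77×10²⁰ / 6.022×10²³ = 9.582×10⁻⁴ mol.
Photons absorbed: 0.433 × 9.582×10⁻⁴ = 4.149×10⁻⁴ mol.
Product: Φ × n_abs = 0.676 × 4.149×10⁻⁴ = 2.805×10⁻⁴ mol.
As a count: 2.805×10⁻⁴ × 6.022×10²³ = 1.7×10²⁰.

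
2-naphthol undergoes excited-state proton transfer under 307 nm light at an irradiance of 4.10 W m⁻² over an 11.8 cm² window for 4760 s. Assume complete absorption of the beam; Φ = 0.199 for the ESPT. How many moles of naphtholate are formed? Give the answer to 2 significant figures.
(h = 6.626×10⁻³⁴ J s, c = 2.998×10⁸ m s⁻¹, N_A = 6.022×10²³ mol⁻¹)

Photon energy at 307 nm: hc/λ = (6.626×10⁻³⁴)(2.998×10⁸)/(307×10⁻⁹) = 6.471×10⁻¹⁹ J.
Energy delivered: (4.10 W m⁻²)(11.8×10⁻⁴ m²)(4760 s) = 23.03 J.
Photons incident: 23.03 / 6.471×10⁻¹⁹ = 3.559×10¹⁹, i.e. 3.559×10¹⁹/6.022×10²³ = 5.910×10⁻⁵ mol.
Product: Φ × n_abs = 0.199 × 5.910×10⁻⁵ = 1.176×10⁻⁵ mol.

1.2×10⁻⁵ mol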